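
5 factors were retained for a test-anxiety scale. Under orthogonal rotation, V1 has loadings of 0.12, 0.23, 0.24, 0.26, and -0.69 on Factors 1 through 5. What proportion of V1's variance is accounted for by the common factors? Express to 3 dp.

h² = 0.12² + 0.23² + 0.24² + 0.26² + (-0.69)² = 0.0144 + 0.0529 + 0.0576 + 0.0676 + 0.4761 = 0.6686

0.669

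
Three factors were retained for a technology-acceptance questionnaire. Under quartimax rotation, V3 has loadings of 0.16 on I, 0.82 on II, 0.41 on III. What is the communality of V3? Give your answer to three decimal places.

0.866

h² = 0.16² + 0.82² + 0.41² = 0.0256 + 0.6724 + 0.1681 = 0.8661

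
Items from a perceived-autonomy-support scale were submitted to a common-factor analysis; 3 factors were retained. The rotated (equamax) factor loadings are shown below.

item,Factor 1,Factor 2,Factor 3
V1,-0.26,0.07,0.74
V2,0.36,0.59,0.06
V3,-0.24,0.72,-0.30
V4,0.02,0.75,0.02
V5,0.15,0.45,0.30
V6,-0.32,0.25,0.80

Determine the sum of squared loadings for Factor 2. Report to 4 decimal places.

SS loadings for Factor 2 = 0.07² + 0.59² + 0.72² + 0.75² + 0.45² + 0.25² = 0.0049 + 0.3481 + 0.5184 + 0.5625 + 0.2025 + 0.0625 = 1.6989

1.6989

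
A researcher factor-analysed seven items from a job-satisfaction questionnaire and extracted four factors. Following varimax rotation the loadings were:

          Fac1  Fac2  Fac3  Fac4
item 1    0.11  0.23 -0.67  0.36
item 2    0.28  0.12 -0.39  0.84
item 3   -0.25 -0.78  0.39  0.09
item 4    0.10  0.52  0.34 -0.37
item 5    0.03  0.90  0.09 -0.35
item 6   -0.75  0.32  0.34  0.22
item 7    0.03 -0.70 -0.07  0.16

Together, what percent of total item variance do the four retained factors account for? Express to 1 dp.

75.0%

SS loadings by factor: 0.7273, 2.3485, 0.9973, 1.1767; total = 5.2498.
Total variance with 7 standardized items is 7, so the solution explains 5.2498/7 = 0.7500 = 75.00%.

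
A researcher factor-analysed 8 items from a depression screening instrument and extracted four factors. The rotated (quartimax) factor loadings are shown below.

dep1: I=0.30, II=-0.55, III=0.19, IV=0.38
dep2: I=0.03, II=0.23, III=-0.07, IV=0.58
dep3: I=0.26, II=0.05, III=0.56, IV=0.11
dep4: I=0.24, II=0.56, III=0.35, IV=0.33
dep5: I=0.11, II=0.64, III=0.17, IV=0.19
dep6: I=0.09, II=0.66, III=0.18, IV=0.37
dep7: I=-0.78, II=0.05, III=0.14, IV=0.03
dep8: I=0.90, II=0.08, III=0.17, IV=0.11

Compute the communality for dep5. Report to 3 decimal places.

0.487

h² = 0.11² + 0.64² + 0.17² + 0.19² = 0.0121 + 0.4096 + 0.0289 + 0.0361 = 0.4867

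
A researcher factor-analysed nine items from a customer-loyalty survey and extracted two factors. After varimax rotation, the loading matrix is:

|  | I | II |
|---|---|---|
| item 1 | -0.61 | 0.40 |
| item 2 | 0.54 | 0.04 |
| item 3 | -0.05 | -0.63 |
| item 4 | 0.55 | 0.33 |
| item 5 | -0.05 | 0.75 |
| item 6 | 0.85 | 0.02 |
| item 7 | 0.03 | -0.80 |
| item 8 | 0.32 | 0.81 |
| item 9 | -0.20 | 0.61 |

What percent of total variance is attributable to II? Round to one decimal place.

SS loadings for II = 0.40² + 0.04² + (-0.63)² + 0.33² + 0.75² + 0.02² + (-0.80)² + 0.81² + 0.61² = 2.8985
With 9 standardized items, total variance = 9. Proportion = 2.8985/9 = 0.3221 → 32.21%.

32.2%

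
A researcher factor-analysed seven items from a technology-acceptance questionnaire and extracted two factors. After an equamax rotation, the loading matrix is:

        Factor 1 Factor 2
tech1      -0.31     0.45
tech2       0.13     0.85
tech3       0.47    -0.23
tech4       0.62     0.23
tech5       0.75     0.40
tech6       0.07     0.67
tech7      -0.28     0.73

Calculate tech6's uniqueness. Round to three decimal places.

0.546

h² = 0.07² + 0.67² = 0.0049 + 0.4489 = 0.4538
Uniqueness u² = 1 − h² = 1 − 0.4538 = 0.5462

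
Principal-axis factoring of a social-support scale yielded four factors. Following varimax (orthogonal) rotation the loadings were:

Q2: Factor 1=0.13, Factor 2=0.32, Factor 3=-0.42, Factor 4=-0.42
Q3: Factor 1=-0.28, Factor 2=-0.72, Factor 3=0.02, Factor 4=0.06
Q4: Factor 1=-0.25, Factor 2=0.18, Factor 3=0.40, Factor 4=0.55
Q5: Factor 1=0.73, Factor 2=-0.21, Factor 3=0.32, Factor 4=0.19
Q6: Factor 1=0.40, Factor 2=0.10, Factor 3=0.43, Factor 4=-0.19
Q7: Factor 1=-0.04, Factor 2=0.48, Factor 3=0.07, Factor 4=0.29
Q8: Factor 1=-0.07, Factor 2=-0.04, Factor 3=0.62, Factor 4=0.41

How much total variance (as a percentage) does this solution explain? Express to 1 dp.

51.7%

SS loadings by factor: 0.8572, 0.9393, 1.0134, 0.8069; total = 3.6168.
Total variance with 7 standardized items is 7, so the solution explains 3.6168/7 = 0.5167 = 51.67%.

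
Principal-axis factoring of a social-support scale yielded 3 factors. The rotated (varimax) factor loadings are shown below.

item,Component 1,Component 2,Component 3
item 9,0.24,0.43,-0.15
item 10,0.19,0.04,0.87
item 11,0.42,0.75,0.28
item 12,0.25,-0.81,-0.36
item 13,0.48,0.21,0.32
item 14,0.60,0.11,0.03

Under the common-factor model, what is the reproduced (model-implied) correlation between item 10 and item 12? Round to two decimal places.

-0.30

r̂ = Σ λ_i·λ_j across factors = (0.19)(0.25) + (0.04)(-0.81) + (0.87)(-0.36)
  = +0.0475 -0.0324 -0.3132 = -0.2981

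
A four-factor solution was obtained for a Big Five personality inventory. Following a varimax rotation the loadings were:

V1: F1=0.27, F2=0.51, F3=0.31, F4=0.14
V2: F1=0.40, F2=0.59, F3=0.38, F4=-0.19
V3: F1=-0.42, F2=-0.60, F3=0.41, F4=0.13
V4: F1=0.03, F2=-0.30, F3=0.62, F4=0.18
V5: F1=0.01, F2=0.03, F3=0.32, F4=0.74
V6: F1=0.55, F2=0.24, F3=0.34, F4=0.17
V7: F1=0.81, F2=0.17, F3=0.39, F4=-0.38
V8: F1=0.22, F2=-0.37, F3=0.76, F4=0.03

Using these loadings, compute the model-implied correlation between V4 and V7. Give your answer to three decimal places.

r̂ = Σ λ_i·λ_j across factors = (0.03)(0.81) + (-0.30)(0.17) + (0.62)(0.39) + (0.18)(-0.38)
  = +0.0243 -0.0510 +0.2418 -0.0684 = 0.1467

0.147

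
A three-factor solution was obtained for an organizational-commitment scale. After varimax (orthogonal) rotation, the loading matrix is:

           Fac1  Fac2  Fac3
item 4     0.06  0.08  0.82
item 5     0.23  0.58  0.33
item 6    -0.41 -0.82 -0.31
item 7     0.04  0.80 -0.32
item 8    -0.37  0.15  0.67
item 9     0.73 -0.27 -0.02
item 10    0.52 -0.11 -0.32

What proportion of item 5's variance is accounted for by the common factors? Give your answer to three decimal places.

0.498

h² = 0.23² + 0.58² + 0.33² = 0.0529 + 0.3364 + 0.1089 = 0.4982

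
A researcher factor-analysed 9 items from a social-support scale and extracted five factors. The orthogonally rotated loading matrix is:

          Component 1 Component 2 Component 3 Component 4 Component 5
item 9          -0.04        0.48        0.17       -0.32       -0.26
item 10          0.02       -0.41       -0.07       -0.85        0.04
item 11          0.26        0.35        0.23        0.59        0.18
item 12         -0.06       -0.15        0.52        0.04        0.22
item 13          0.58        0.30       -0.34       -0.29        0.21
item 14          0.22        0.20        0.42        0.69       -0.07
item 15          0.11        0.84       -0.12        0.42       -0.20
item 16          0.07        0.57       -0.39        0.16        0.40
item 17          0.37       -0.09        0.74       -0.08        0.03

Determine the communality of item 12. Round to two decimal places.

h² = (-0.06)² + (-0.15)² + 0.52² + 0.04² + 0.22² = 0.0036 + 0.0225 + 0.2704 + 0.0016 + 0.0484 = 0.3465

0.35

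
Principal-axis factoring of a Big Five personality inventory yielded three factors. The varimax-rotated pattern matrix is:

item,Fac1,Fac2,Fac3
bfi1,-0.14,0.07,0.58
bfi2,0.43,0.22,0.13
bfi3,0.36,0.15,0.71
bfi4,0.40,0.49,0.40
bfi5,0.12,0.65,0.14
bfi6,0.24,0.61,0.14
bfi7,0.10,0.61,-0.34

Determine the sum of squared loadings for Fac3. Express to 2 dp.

SS loadings for Fac3 = 0.58² + 0.13² + 0.71² + 0.40² + 0.14² + 0.14² + (-0.34)² = 0.3364 + 0.0169 + 0.5041 + 0.1600 + 0.0196 + 0.0196 + 0.1156 = 1.1722

1.17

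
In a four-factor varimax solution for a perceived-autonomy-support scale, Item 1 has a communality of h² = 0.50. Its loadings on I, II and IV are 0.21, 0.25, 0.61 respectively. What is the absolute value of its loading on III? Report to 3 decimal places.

Under orthogonal rotation h² = Σλ², so λ_III² = h² − (0.4787) = 0.50 − 0.4787 = 0.0213.
|λ| = √0.0213 = 0.1459.

0.146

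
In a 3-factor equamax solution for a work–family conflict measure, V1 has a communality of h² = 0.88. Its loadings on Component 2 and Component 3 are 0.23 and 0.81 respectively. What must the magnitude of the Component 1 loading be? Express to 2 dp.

0.41

Under orthogonal rotation h² = Σλ², so λ_Component 1² = h² − (0.7090) = 0.88 − 0.7090 = 0.1710.
|λ| = √0.1710 = 0.4135.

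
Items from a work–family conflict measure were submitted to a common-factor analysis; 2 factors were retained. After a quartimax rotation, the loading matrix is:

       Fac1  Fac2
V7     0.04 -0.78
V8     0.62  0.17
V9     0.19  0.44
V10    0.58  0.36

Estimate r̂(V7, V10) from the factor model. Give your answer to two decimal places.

r̂ = Σ λ_i·λ_j across factors = (0.04)(0.58) + (-0.78)(0.36)
  = +0.0232 -0.2808 = -0.2576

-0.26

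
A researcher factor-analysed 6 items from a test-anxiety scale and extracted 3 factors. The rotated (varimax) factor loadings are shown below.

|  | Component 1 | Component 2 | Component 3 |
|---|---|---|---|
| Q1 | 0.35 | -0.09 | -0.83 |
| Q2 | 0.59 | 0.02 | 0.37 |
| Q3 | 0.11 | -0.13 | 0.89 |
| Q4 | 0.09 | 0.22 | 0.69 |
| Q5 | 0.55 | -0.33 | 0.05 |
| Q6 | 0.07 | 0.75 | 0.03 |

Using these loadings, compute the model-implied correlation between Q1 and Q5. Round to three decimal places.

0.181

r̂ = Σ λ_i·λ_j across factors = (0.35)(0.55) + (-0.09)(-0.33) + (-0.83)(0.05)
  = +0.1925 +0.0297 -0.0415 = 0.1807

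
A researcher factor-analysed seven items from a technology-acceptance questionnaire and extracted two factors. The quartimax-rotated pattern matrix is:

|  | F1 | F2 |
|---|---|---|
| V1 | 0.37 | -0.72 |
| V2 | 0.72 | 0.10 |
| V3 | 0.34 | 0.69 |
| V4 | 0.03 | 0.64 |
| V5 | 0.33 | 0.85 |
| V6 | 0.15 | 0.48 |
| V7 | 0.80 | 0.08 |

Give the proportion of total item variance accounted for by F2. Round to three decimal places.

0.339

SS loadings for F2 = (-0.72)² + 0.10² + 0.69² + 0.64² + 0.85² + 0.48² + 0.08² = 2.3734
Proportion of variance = 2.3734 / 7 = 0.3391.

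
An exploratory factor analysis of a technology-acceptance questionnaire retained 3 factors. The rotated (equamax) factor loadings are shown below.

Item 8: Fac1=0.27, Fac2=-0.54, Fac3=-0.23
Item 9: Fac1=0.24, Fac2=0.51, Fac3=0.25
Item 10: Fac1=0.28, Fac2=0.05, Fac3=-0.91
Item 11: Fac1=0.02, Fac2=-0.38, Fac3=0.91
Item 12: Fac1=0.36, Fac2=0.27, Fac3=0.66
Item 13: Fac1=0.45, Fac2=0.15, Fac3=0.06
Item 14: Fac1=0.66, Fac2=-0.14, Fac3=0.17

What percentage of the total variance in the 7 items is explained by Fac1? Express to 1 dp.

SS loadings for Fac1 = 0.27² + 0.24² + 0.28² + 0.02² + 0.36² + 0.45² + 0.66² = 0.9770
With 7 standardized items, total variance = 7. Proportion = 0.9770/7 = 0.1396 → 13.96%.

14.0%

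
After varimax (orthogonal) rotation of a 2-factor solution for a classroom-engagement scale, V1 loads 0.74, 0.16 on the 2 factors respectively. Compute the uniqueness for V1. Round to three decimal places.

h² = 0.74² + 0.16² = 0.5476 + 0.0256 = 0.5732
Uniqueness u² = 1 − h² = 1 − 0.5732 = 0.4268

0.427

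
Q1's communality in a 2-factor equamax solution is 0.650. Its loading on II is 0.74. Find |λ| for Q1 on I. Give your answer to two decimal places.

Under orthogonal rotation h² = Σλ², so λ_I² = h² − (0.5476) = 0.650 − 0.5476 = 0.1024.
|λ| = √0.1024 = 0.3200.

0.32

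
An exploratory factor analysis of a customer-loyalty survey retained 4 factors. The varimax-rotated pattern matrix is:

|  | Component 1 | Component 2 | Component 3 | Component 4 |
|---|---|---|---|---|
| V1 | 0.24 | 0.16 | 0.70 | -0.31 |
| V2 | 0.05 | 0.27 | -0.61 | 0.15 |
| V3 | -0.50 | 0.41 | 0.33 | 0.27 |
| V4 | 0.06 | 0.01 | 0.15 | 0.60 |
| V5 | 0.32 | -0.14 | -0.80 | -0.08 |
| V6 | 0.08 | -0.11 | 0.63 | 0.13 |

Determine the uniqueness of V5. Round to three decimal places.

h² = 0.32² + (-0.14)² + (-0.80)² + (-0.08)² = 0.1024 + 0.0196 + 0.6400 + 0.0064 = 0.7684
Uniqueness u² = 1 − h² = 1 − 0.7684 = 0.2316

0.232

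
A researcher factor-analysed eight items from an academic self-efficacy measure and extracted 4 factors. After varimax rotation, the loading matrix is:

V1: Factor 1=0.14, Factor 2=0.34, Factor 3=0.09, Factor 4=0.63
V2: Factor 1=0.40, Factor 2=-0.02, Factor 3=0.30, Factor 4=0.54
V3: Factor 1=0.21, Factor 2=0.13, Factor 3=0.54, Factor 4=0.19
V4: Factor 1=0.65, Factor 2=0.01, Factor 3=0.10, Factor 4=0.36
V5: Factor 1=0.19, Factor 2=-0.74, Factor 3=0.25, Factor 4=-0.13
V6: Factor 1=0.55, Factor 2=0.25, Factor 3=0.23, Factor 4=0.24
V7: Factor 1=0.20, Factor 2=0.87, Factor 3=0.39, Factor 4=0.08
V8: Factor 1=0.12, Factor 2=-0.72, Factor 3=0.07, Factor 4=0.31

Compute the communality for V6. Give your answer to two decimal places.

0.48

h² = 0.55² + 0.25² + 0.23² + 0.24² = 0.3025 + 0.0625 + 0.0529 + 0.0576 = 0.4755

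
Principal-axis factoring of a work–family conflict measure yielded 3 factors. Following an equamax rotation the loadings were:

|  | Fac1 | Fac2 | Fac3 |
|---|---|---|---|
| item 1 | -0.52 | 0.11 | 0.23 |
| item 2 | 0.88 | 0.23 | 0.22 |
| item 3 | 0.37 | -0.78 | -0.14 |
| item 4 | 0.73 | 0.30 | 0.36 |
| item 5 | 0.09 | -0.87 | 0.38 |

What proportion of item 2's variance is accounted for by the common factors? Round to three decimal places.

0.876

h² = 0.88² + 0.23² + 0.22² = 0.7744 + 0.0529 + 0.0484 = 0.8757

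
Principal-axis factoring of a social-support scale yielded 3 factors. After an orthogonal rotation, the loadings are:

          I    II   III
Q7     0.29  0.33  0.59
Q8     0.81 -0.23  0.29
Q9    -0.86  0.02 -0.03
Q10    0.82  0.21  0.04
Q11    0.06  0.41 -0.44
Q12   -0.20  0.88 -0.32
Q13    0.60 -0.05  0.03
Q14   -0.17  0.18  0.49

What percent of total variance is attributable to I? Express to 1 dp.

32.3%

SS loadings for I = 0.29² + 0.81² + (-0.86)² + 0.82² + 0.06² + (-0.20)² + 0.60² + (-0.17)² = 2.5847
With 8 standardized items, total variance = 8. Proportion = 2.5847/8 = 0.3231 → 32.31%.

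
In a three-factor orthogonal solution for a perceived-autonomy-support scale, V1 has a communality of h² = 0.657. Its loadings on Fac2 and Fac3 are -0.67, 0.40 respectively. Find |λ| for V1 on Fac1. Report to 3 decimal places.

0.219

Under orthogonal rotation h² = Σλ², so λ_Fac1² = h² − (0.6089) = 0.657 − 0.6089 = 0.0481.
|λ| = √0.0481 = 0.2193.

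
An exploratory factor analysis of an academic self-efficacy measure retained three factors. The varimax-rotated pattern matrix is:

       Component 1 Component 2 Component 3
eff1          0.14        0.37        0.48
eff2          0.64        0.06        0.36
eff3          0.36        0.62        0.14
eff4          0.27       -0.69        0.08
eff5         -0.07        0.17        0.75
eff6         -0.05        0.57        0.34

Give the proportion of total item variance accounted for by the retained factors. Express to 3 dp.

SS loadings by factor: 0.6391, 1.3548, 1.0641; total = 3.0580.
Total variance with 6 standardized items is 6, so the solution explains 3.0580/6 = 0.5097.

0.510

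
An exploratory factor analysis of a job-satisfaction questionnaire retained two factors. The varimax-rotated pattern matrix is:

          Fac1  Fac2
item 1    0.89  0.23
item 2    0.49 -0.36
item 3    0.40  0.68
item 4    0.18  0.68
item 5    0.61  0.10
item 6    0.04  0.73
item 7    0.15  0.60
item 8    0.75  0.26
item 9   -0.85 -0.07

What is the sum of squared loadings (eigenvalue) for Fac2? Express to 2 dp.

2.08

SS loadings for Fac2 = 0.23² + (-0.36)² + 0.68² + 0.68² + 0.10² + 0.73² + 0.60² + 0.26² + (-0.07)² = 0.0529 + 0.1296 + 0.4624 + 0.4624 + 0.0100 + 0.5329 + 0.3600 + 0.0676 + 0.0049 = 2.0827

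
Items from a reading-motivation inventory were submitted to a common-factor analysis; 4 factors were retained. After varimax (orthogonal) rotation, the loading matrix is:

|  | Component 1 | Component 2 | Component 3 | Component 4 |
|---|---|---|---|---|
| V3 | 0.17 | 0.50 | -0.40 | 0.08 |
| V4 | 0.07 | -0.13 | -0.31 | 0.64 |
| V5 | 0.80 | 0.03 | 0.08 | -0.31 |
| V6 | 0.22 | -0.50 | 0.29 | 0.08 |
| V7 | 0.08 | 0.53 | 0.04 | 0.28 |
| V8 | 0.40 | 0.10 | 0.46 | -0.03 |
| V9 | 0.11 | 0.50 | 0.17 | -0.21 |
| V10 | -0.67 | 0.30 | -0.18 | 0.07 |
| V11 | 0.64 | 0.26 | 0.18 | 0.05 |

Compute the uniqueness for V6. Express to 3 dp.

0.611

h² = 0.22² + (-0.50)² + 0.29² + 0.08² = 0.0484 + 0.2500 + 0.0841 + 0.0064 = 0.3889
Uniqueness u² = 1 − h² = 1 − 0.3889 = 0.6111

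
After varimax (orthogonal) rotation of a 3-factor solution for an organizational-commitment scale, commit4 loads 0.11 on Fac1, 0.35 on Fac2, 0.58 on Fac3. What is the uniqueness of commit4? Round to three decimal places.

0.529

h² = 0.11² + 0.35² + 0.58² = 0.0121 + 0.1225 + 0.3364 = 0.4710
Uniqueness u² = 1 − h² = 1 − 0.4710 = 0.5290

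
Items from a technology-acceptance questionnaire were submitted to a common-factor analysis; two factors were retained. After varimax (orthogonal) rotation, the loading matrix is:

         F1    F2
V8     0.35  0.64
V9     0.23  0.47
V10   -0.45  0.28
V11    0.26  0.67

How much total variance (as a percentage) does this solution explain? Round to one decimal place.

SS loadings by factor: 0.4455, 1.1578; total = 1.6033.
Total variance with 4 standardized items is 4, so the solution explains 1.6033/4 = 0.4008 = 40.08%.

40.1%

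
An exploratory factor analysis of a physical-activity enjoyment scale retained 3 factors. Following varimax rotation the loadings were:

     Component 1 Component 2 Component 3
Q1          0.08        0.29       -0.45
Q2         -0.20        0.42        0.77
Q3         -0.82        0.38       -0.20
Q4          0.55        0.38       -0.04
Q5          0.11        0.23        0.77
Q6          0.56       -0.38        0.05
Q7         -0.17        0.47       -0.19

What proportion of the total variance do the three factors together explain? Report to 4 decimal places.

Communalities: 0.2930, 0.8093, 0.8568, 0.4485, 0.6579, 0.4605, 0.2859; Σh² = 3.8119.
Total variance with 7 standardized items is 7, so the solution explains 3.8119/7 = 0.5446.

0.5446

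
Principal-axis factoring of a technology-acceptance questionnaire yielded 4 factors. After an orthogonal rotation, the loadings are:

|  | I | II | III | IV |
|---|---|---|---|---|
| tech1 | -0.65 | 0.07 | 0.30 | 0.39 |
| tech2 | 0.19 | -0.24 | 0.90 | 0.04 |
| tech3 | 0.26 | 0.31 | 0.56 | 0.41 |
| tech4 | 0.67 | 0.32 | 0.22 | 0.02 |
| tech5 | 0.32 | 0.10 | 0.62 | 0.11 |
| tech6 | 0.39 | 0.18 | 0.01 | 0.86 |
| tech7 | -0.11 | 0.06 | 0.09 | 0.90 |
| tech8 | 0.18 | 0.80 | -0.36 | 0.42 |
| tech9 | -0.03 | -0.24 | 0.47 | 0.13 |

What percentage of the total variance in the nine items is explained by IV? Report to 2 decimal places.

SS loadings for IV = 0.39² + 0.04² + 0.41² + 0.02² + 0.11² + 0.86² + 0.90² + 0.42² + 0.13² = 2.0772
With 9 standardized items, total variance = 9. Proportion = 2.0772/9 = 0.2308 → 23.08%.

23.08%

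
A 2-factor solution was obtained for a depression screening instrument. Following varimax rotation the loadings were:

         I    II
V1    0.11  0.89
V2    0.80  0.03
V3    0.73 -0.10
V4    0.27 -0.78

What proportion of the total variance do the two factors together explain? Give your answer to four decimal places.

0.6673

SS loadings by factor: 1.2579, 1.4114; total = 2.6693.
Total variance with 4 standardized items is 4, so the solution explains 2.6693/4 = 0.6673.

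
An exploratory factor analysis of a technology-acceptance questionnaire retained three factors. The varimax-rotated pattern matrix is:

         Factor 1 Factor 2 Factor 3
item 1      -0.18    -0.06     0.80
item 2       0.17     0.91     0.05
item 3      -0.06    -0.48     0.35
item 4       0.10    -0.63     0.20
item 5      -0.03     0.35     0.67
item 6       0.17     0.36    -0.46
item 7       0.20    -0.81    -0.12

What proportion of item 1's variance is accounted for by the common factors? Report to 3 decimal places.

h² = (-0.18)² + (-0.06)² + 0.80² = 0.0324 + 0.0036 + 0.6400 = 0.6760

0.676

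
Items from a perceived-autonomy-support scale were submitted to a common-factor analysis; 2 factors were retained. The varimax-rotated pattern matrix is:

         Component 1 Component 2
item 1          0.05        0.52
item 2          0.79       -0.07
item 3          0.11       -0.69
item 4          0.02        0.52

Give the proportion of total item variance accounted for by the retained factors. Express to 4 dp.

Communalities: 0.2729, 0.6290, 0.4882, 0.2708; Σh² = 1.6609.
Total variance with 4 standardized items is 4, so the solution explains 1.6609/4 = 0.4152.

0.4152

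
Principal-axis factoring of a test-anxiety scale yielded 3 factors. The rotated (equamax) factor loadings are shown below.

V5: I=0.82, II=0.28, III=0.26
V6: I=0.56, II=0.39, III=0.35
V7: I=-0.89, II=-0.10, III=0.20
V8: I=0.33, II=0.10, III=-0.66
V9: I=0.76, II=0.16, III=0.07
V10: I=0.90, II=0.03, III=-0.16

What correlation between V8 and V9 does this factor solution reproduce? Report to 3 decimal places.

0.221

r̂ = Σ λ_i·λ_j across factors = (0.33)(0.76) + (0.10)(0.16) + (-0.66)(0.07)
  = +0.2508 +0.0160 -0.0462 = 0.2206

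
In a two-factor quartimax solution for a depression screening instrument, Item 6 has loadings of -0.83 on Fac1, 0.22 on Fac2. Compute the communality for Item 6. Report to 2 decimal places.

h² = (-0.83)² + 0.22² = 0.6889 + 0.0484 = 0.7373

0.74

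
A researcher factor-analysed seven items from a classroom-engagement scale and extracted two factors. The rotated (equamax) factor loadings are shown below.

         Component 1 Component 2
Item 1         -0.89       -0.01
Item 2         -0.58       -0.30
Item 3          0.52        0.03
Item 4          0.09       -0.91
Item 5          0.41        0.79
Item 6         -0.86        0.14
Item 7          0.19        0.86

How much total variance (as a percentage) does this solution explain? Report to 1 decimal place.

Communalities: 0.7922, 0.4264, 0.2713, 0.8362, 0.7922, 0.7592, 0.7757; Σh² = 4.6532.
Total variance with 7 standardized items is 7, so the solution explains 4.6532/7 = 0.6647 = 66.47%.

66.5%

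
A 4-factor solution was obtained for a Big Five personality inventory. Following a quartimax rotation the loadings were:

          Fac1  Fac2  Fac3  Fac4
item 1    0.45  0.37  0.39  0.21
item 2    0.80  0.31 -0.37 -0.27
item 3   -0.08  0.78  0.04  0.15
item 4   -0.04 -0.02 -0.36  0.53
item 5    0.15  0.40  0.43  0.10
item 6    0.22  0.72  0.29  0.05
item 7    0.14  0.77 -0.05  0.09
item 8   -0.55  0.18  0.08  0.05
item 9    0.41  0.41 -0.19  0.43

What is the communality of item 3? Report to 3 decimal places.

h² = (-0.08)² + 0.78² + 0.04² + 0.15² = 0.0064 + 0.6084 + 0.0016 + 0.0225 = 0.6389

0.639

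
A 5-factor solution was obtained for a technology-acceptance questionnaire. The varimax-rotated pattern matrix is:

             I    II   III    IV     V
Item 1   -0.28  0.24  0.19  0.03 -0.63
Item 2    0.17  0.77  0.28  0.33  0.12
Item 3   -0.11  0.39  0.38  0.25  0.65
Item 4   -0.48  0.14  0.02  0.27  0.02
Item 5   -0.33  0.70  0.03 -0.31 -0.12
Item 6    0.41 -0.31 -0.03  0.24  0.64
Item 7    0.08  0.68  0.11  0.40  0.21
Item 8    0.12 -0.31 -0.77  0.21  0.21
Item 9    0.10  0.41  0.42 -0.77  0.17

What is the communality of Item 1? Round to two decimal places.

h² = (-0.28)² + 0.24² + 0.19² + 0.03² + (-0.63)² = 0.0784 + 0.0576 + 0.0361 + 0.0009 + 0.3969 = 0.5699

0.57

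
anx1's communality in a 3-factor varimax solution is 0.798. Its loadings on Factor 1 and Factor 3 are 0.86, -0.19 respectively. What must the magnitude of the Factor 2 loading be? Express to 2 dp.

Under orthogonal rotation h² = Σλ², so λ_Factor 2² = h² − (0.7757) = 0.798 − 0.7757 = 0.0223.
|λ| = √0.0223 = 0.1493.

0.15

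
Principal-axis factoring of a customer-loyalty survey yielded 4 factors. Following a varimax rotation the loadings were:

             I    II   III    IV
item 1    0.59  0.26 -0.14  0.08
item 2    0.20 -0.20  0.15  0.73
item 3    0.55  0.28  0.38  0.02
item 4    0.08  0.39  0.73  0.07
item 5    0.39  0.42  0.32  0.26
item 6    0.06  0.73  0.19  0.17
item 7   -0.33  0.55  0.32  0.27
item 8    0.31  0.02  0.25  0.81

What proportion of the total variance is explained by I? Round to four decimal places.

0.1322

SS loadings for I = 0.59² + 0.20² + 0.55² + 0.08² + 0.39² + 0.06² + (-0.33)² + 0.31² = 1.0577
Proportion of variance = 1.0577 / 8 = 0.1322.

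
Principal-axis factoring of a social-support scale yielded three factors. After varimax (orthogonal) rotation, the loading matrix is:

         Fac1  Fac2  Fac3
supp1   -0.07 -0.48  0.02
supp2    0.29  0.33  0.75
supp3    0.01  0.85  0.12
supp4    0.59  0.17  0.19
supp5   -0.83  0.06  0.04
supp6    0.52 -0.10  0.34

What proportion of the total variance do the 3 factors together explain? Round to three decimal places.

0.539

SS loadings by factor: 1.3965, 1.1043, 0.7306; total = 3.2314.
Total variance with 6 standardized items is 6, so the solution explains 3.2314/6 = 0.5386.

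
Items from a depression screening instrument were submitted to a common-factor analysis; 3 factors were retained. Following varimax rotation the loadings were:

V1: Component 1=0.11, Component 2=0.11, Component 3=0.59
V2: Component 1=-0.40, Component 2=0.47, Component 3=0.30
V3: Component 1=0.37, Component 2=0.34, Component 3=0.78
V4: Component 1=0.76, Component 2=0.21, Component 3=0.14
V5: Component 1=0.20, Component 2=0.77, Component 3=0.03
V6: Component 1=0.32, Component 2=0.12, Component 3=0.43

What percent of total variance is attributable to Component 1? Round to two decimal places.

17.15%

SS loadings for Component 1 = 0.11² + (-0.40)² + 0.37² + 0.76² + 0.20² + 0.32² = 1.0290
With 6 standardized items, total variance = 6. Proportion = 1.0290/6 = 0.1715 → 17.15%.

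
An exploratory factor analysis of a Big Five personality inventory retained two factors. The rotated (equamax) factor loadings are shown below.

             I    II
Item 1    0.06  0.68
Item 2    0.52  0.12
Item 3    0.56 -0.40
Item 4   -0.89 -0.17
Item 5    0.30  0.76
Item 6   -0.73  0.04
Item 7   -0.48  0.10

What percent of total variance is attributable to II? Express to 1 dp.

SS loadings for II = 0.68² + 0.12² + (-0.40)² + (-0.17)² + 0.76² + 0.04² + 0.10² = 1.2549
With 7 standardized items, total variance = 7. Proportion = 1.2549/7 = 0.1793 → 17.93%.

17.9%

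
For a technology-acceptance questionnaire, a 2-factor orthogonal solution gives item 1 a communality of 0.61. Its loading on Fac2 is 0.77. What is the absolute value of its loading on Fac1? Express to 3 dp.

0.131

Under orthogonal rotation h² = Σλ², so λ_Fac1² = h² − (0.5929) = 0.61 − 0.5929 = 0.0171.
|λ| = √0.0171 = 0.1308.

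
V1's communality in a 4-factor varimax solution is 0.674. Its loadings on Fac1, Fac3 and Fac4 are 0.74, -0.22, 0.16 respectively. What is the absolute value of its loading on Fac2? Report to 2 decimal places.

0.23

Under orthogonal rotation h² = Σλ², so λ_Fac2² = h² − (0.6216) = 0.674 − 0.6216 = 0.0524.
|λ| = √0.0524 = 0.2289.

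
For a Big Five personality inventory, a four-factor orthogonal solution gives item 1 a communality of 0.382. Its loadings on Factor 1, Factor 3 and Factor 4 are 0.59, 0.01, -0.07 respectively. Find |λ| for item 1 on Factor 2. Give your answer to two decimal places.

Under orthogonal rotation h² = Σλ², so λ_Factor 2² = h² − (0.3531) = 0.382 − 0.3531 = 0.0289.
|λ| = √0.0289 = 0.1700.

0.17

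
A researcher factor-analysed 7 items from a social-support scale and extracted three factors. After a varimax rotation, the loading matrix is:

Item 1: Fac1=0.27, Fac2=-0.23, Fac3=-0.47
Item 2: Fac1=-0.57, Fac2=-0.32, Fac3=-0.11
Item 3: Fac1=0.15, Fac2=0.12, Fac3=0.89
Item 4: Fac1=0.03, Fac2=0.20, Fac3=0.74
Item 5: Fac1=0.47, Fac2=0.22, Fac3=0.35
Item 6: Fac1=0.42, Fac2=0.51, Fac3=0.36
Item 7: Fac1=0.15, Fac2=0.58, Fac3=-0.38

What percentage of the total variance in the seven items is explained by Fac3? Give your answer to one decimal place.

SS loadings for Fac3 = (-0.47)² + (-0.11)² + 0.89² + 0.74² + 0.35² + 0.36² + (-0.38)² = 1.9692
With 7 standardized items, total variance = 7. Proportion = 1.9692/7 = 0.2813 → 28.13%.

28.1%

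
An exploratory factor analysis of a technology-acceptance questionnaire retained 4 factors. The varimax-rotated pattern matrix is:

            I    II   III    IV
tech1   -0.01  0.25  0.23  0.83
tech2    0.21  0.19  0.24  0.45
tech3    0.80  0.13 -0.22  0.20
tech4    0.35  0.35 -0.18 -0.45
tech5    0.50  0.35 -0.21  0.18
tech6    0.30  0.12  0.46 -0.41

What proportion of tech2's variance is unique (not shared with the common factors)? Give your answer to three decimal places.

0.660

h² = 0.21² + 0.19² + 0.24² + 0.45² = 0.0441 + 0.0361 + 0.0576 + 0.2025 = 0.3403
Uniqueness u² = 1 − h² = 1 − 0.3403 = 0.6597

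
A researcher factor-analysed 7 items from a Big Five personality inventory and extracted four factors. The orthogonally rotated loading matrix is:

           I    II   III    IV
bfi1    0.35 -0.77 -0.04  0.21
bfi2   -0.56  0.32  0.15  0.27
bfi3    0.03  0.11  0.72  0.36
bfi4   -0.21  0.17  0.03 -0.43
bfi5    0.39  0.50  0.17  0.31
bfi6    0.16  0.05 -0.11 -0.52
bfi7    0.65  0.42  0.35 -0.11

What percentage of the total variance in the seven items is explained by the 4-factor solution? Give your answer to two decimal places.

53.76%

Communalities: 0.7611, 0.5114, 0.6610, 0.2588, 0.5271, 0.3106, 0.7335; Σh² = 3.7635.
Total variance with 7 standardized items is 7, so the solution explains 3.7635/7 = 0.5376 = 53.76%.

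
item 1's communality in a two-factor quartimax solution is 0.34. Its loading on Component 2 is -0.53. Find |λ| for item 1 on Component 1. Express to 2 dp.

0.24

Under orthogonal rotation h² = Σλ², so λ_Component 1² = h² − (0.2809) = 0.34 − 0.2809 = 0.0591.
|λ| = √0.0591 = 0.2431.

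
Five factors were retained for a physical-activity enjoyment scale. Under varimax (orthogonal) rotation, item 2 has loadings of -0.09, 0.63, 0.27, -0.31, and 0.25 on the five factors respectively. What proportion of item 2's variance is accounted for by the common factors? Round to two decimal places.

0.64

h² = (-0.09)² + 0.63² + 0.27² + (-0.31)² + 0.25² = 0.0081 + 0.3969 + 0.0729 + 0.0961 + 0.0625 = 0.6365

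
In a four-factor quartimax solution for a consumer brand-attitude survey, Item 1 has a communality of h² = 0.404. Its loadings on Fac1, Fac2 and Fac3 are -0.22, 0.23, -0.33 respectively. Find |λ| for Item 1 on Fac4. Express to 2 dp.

Under orthogonal rotation h² = Σλ², so λ_Fac4² = h² − (0.2102) = 0.404 − 0.2102 = 0.1938.
|λ| = √0.1938 = 0.4402.

0.44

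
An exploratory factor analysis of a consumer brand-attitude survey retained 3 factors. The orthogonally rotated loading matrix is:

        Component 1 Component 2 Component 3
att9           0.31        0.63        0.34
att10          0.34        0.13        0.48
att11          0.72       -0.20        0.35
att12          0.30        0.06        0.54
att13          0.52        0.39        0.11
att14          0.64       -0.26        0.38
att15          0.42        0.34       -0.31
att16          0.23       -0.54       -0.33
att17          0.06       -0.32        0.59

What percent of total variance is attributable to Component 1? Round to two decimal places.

19.26%

SS loadings for Component 1 = 0.31² + 0.34² + 0.72² + 0.30² + 0.52² + 0.64² + 0.42² + 0.23² + 0.06² = 1.7330
With 9 standardized items, total variance = 9. Proportion = 1.7330/9 = 0.1926 → 19.26%.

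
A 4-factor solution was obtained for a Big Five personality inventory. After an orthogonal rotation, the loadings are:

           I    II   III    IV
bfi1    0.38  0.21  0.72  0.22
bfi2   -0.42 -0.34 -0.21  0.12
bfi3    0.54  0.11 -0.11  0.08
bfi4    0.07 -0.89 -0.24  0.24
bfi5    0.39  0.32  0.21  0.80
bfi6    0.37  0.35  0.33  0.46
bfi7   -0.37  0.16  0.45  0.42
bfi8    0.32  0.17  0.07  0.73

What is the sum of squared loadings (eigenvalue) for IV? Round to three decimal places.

1.688

SS loadings for IV = 0.22² + 0.12² + 0.08² + 0.24² + 0.80² + 0.46² + 0.42² + 0.73² = 0.0484 + 0.0144 + 0.0064 + 0.0576 + 0.6400 + 0.2116 + 0.1764 + 0.5329 = 1.6877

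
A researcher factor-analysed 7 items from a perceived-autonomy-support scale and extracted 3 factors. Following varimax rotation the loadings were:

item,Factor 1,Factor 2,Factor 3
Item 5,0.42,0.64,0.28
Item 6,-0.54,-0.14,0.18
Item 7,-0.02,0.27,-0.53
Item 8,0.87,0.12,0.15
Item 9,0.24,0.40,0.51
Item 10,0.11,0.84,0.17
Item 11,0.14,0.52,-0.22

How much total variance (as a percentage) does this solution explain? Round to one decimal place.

Communalities: 0.6644, 0.3436, 0.3542, 0.7938, 0.4777, 0.7466, 0.3384; Σh² = 3.7187.
Total variance with 7 standardized items is 7, so the solution explains 3.7187/7 = 0.5312 = 53.12%.

53.1%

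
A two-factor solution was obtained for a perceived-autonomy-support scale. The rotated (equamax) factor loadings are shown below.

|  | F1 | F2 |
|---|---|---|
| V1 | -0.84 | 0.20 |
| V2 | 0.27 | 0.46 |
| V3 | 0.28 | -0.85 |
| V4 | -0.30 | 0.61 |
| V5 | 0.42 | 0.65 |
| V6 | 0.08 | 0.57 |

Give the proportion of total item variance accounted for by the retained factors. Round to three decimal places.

SS loadings by factor: 1.1297, 2.0936; total = 3.2233.
Total variance with 6 standardized items is 6, so the solution explains 3.2233/6 = 0.5372.

0.537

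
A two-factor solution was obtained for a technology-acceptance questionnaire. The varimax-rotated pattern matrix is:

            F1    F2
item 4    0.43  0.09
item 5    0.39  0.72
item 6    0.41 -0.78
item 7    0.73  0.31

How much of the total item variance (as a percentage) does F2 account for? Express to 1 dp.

SS loadings for F2 = 0.09² + 0.72² + (-0.78)² + 0.31² = 1.2310
With 4 standardized items, total variance = 4. Proportion = 1.2310/4 = 0.3078 → 30.78%.

30.8%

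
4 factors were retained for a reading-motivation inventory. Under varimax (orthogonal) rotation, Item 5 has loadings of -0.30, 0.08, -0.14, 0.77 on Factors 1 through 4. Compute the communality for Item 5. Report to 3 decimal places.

h² = (-0.30)² + 0.08² + (-0.14)² + 0.77² = 0.0900 + 0.0064 + 0.0196 + 0.5929 = 0.7089

0.709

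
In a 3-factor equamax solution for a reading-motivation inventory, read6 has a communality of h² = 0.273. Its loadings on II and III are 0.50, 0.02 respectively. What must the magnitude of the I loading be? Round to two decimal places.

0.15

Under orthogonal rotation h² = Σλ², so λ_I² = h² − (0.2504) = 0.273 − 0.2504 = 0.0226.
|λ| = √0.0226 = 0.1503.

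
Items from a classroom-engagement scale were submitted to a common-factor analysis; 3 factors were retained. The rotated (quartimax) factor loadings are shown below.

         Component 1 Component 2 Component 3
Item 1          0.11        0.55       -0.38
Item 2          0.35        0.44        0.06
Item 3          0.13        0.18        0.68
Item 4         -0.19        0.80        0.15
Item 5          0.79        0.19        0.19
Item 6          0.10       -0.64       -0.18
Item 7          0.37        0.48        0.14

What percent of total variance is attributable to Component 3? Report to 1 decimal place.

SS loadings for Component 3 = (-0.38)² + 0.06² + 0.68² + 0.15² + 0.19² + (-0.18)² + 0.14² = 0.7210
With 7 standardized items, total variance = 7. Proportion = 0.7210/7 = 0.1030 → 10.30%.

10.3%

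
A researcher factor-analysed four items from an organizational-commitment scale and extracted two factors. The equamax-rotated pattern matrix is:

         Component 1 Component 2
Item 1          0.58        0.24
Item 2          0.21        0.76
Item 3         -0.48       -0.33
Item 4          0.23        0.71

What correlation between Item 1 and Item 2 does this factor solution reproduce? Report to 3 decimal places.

r̂ = Σ λ_i·λ_j across factors = (0.58)(0.21) + (0.24)(0.76)
  = +0.1218 +0.1824 = 0.3042

0.304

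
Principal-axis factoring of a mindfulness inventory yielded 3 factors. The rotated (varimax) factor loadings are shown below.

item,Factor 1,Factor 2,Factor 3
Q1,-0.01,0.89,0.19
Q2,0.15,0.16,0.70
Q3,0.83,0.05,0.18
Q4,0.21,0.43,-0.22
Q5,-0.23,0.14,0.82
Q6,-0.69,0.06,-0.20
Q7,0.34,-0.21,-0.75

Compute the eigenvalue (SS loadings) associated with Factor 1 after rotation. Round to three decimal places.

SS loadings for Factor 1 = (-0.01)² + 0.15² + 0.83² + 0.21² + (-0.23)² + (-0.69)² + 0.34² = 0.0001 + 0.0225 + 0.6889 + 0.0441 + 0.0529 + 0.4761 + 0.1156 = 1.4002

1.400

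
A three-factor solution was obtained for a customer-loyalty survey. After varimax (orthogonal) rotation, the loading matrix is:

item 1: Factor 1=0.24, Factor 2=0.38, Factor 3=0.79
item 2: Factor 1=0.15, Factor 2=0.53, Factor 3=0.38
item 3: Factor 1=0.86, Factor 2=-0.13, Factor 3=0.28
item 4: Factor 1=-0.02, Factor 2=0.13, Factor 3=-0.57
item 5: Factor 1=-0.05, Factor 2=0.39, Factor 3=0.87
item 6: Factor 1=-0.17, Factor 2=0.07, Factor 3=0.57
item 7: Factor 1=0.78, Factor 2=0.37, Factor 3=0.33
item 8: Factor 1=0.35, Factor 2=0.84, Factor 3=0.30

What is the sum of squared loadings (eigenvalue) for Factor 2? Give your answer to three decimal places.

1.459

SS loadings for Factor 2 = 0.38² + 0.53² + (-0.13)² + 0.13² + 0.39² + 0.07² + 0.37² + 0.84² = 0.1444 + 0.2809 + 0.0169 + 0.0169 + 0.1521 + 0.0049 + 0.1369 + 0.7056 = 1.4586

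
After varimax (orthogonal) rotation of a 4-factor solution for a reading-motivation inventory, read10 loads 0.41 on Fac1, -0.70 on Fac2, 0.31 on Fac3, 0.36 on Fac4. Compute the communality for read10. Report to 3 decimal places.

h² = 0.41² + (-0.70)² + 0.31² + 0.36² = 0.1681 + 0.4900 + 0.0961 + 0.1296 = 0.8838

0.884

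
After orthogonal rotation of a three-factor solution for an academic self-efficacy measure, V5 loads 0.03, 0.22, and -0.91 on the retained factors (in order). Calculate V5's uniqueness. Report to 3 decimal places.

0.123

h² = 0.03² + 0.22² + (-0.91)² = 0.0009 + 0.0484 + 0.8281 = 0.8774
Uniqueness u² = 1 − h² = 1 − 0.8774 = 0.1226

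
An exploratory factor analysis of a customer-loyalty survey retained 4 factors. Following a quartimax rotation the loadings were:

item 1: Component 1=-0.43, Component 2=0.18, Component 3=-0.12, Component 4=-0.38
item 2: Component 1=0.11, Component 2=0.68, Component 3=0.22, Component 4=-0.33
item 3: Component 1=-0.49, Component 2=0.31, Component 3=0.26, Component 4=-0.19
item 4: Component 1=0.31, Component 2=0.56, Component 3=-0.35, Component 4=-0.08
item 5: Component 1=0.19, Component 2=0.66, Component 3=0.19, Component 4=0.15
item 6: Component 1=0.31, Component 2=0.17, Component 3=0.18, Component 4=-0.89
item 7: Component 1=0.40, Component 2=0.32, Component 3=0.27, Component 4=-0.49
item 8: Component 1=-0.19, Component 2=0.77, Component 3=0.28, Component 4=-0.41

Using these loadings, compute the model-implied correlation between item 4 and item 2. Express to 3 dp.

0.364

r̂ = Σ λ_i·λ_j across factors = (0.31)(0.11) + (0.56)(0.68) + (-0.35)(0.22) + (-0.08)(-0.33)
  = +0.0341 +0.3808 -0.0770 +0.0264 = 0.3643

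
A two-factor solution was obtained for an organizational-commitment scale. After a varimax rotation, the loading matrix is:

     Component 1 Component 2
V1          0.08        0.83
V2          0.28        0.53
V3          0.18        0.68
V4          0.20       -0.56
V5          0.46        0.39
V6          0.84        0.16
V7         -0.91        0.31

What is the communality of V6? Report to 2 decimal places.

0.73

h² = 0.84² + 0.16² = 0.7056 + 0.0256 = 0.7312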